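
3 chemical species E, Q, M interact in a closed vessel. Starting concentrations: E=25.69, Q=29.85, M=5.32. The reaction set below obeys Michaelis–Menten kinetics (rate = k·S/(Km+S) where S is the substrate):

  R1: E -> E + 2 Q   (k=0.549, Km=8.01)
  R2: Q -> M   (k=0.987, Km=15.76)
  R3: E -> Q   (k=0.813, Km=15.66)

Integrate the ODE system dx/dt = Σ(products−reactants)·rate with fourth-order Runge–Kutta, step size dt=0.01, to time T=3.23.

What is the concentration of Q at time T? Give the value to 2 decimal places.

Q at T = 32.03

RK4 with dt=0.01: 323 steps to T=3.23. Trajectory (selected grid times):
t=0.00: E=25.69 Q=29.85 M=5.32
t=0.36: E=25.51 Q=30.10 M=5.55
t=0.72: E=25.33 Q=30.35 M=5.79
t=1.08: E=25.15 Q=30.59 M=6.02
t=1.44: E=24.97 Q=30.84 M=6.26
t=1.79: E=24.79 Q=31.08 M=6.48
t=2.15: E=24.61 Q=31.32 M=6.72
t=2.51: E=24.43 Q=31.56 M=6.96
t=2.87: E=24.26 Q=31.80 M=7.19
t=3.23: E=24.08 Q=32.03 M=7.43
Read off Q at T=3.23: 32.03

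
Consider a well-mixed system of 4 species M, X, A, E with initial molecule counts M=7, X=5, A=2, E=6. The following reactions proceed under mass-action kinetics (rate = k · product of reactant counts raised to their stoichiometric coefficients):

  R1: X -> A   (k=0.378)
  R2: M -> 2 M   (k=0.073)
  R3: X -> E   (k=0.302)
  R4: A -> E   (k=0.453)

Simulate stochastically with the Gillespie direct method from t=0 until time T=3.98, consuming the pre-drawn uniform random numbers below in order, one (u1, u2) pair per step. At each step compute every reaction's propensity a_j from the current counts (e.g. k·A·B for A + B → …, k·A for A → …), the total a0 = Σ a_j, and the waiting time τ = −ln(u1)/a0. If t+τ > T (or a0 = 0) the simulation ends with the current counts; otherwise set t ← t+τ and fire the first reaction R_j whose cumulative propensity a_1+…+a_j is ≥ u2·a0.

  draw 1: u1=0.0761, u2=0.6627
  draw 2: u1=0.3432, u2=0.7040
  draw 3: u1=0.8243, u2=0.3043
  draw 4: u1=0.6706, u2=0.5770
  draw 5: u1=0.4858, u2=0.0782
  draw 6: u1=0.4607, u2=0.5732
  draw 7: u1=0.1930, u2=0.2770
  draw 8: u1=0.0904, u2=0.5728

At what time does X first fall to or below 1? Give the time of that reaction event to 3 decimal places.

t=0.000: M=7 X=5 A=2 E=6
Draw 1: a1=1.890, a2=0.511, a3=1.510, a4=0.906, a0=4.817; τ=−ln(0.0761)/4.817=0.535 → t=0.535; u2·a0=0.6627·4.817=3.192; a1+a2=2.401 < 3.192 ≤ a1+…+a3=3.911 → R3 fires; M=7 X=4 A=2 E=7
Draw 2: a1=1.512, a2=0.511, a3=1.208, a4=0.906, a0=4.137; τ=−ln(0.3432)/4.137=0.259 → t=0.793; u2·a0=0.7040·4.137=2.912; a1+a2=2.023 < 2.912 ≤ a1+…+a3=3.231 → R3 fires; M=7 X=3 A=2 E=8
Draw 3: a1=1.134, a2=0.511, a3=0.906, a4=0.906, a0=3.457; τ=−ln(0.8243)/3.457=0.056 → t=0.849; u2·a0=0.3043·3.457=1.052 ≤ a1=1.134 → R1 fires; M=7 X=2 A=3 E=8
Draw 4: a1=0.756, a2=0.511, a3=0.604, a4=1.359, a0=3.230; τ=−ln(0.6706)/3.230=0.124 → t=0.973; u2·a0=0.5770·3.230=1.864; a1+a2=1.267 < 1.864 ≤ a1+…+a3=1.871 → R3 fires; M=7 X=1 A=3 E=9
Draw 5: a1=0.378, a2=0.511, a3=0.302, a4=1.359, a0=2.550; τ=−ln(0.4858)/2.550=0.283 → t=1.256; u2·a0=0.0782·2.550=0.199 ≤ a1=0.378 → R1 fires; M=7 X=0 A=4 E=9
Draw 6: a1=0.000, a2=0.511, a3=0.000, a4=1.812, a0=2.323; τ=−ln(0.4607)/2.323=0.334 → t=1.590; u2·a0=0.5732·2.323=1.332; a1+…+a3=0.511 < 1.332 ≤ a1+…+a4=2.323 → R4 fires; M=7 X=0 A=3 E=10
Draw 7: a1=0.000, a2=0.511, a3=0.000, a4=1.359, a0=1.870; τ=−ln(0.1930)/1.870=0.880 → t=2.469; u2·a0=0.2770·1.870=0.518; a1+…+a3=0.511 < 0.518 ≤ a1+…+a4=1.870 → R4 fires; M=7 X=0 A=2 E=11
Draw 8: a1=0.000, a2=0.511, a3=0.000, a4=0.906, a0=1.417; τ=−ln(0.0904)/1.417=1.696 → t=4.165 > T=3.98: stop.
X first becomes ≤ 1 when it reaches 1 at the event at t=0.973.

Threshold first reached at t = 0.973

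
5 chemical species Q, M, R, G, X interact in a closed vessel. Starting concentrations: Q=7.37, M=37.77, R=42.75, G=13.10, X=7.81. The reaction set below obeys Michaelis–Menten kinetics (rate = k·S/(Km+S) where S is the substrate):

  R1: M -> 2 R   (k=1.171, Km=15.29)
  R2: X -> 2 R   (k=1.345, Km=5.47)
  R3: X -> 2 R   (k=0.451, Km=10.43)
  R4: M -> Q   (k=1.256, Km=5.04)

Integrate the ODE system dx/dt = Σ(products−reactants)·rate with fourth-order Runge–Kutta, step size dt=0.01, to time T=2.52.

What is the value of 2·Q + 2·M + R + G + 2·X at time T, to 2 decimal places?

Value at T = 161.75

Check how each reaction changes W = 2·Q + 2·M + R + G + 2·X (weight of products minus weight of reactants):
R1: M -> 2 R: (1·2) − (2·1) = 2 − 2 = 0
R2: X -> 2 R: (1·2) − (2·1) = 2 − 2 = 0
R3: X -> 2 R: (1·2) − (2·1) = 2 − 2 = 0
R4: M -> Q: (2·1) − (2·1) = 2 − 2 = 0
Every reaction leaves W unchanged, so W is conserved and no simulation is needed: W(T) = W(0) = 2·7.37 + 2·37.77 + 42.75 + 13.10 + 2·7.81 = 161.75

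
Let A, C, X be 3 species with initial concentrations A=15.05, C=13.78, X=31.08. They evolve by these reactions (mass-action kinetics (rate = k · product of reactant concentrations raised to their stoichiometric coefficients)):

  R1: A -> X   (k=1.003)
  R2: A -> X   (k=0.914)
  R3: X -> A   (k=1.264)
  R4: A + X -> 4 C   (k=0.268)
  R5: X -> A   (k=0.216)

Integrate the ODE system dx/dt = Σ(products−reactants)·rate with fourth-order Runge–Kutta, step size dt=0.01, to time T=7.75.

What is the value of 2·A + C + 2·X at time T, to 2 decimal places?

Value at T = 106.04

Check how each reaction changes W = 2·A + C + 2·X (weight of products minus weight of reactants):
R1: A -> X: (2·1) − (2·1) = 2 − 2 = 0
R2: A -> X: (2·1) − (2·1) = 2 − 2 = 0
R3: X -> A: (2·1) − (2·1) = 2 − 2 = 0
R4: A + X -> 4 C: (1·4) − (2·1 + 2·1) = 4 − 4 = 0
R5: X -> A: (2·1) − (2·1) = 2 − 2 = 0
Every reaction leaves W unchanged, so W is conserved and no simulation is needed: W(T) = W(0) = 2·15.05 + 13.78 + 2·31.08 = 106.04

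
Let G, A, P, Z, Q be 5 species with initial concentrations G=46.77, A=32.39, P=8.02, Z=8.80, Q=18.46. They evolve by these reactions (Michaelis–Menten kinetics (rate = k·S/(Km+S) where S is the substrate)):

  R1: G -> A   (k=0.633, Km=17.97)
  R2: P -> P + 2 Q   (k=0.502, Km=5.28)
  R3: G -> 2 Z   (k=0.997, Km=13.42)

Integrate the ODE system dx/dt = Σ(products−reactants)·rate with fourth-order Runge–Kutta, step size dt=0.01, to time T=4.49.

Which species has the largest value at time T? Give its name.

RK4 with dt=0.01: 449 steps to T=4.49. Trajectory (selected grid times):
t=0.00: G=46.77 A=32.39 P=8.02 Z=8.80 Q=18.46
t=0.50: G=46.15 A=32.62 P=8.02 Z=9.57 Q=18.76
t=1.00: G=45.54 A=32.85 P=8.02 Z=10.34 Q=19.07
t=1.50: G=44.93 A=33.07 P=8.02 Z=11.11 Q=19.37
t=2.00: G=44.32 A=33.30 P=8.02 Z=11.88 Q=19.67
t=2.49: G=43.73 A=33.52 P=8.02 Z=12.63 Q=19.97
t=2.99: G=43.12 A=33.74 P=8.02 Z=13.39 Q=20.27
t=3.49: G=42.52 A=33.96 P=8.02 Z=14.15 Q=20.57
t=3.99: G=41.92 A=34.19 P=8.02 Z=14.91 Q=20.88
t=4.49: G=41.32 A=34.41 P=8.02 Z=15.66 Q=21.18
At T=4.49: G=41.32 A=34.41 P=8.02 Z=15.66 Q=21.18; the largest is G.

Dominant species at T: G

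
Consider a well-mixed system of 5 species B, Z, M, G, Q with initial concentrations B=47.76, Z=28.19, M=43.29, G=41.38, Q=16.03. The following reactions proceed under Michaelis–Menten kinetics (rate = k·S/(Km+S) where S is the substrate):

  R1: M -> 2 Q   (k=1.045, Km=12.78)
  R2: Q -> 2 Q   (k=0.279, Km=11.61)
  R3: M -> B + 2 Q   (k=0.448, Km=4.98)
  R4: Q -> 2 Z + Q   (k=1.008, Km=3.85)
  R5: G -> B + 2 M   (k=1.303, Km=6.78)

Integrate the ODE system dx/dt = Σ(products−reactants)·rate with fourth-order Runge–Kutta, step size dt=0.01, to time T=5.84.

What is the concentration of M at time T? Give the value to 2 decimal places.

RK4 with dt=0.01: 584 steps to T=5.84. Trajectory (selected grid times):
t=0.00: B=47.76 Z=28.19 M=43.29 G=41.38 Q=16.03
t=0.65: B=48.75 Z=29.26 M=43.96 G=40.65 Q=17.71
t=1.30: B=49.73 Z=30.34 M=44.62 G=39.93 Q=19.40
t=1.95: B=50.72 Z=31.44 M=45.27 G=39.21 Q=21.10
t=2.60: B=51.70 Z=32.56 M=45.92 G=38.48 Q=22.80
t=3.24: B=52.67 Z=33.67 M=46.56 G=37.78 Q=24.49
t=3.89: B=53.65 Z=34.80 M=47.19 G=37.06 Q=26.21
t=4.54: B=54.63 Z=35.95 M=47.82 G=36.34 Q=27.93
t=5.19: B=55.61 Z=37.11 M=48.45 G=35.63 Q=29.66
t=5.84: B=56.58 Z=38.27 M=49.07 G=34.92 Q=31.40
Read off M at T=5.84: 49.07

M at T = 49.07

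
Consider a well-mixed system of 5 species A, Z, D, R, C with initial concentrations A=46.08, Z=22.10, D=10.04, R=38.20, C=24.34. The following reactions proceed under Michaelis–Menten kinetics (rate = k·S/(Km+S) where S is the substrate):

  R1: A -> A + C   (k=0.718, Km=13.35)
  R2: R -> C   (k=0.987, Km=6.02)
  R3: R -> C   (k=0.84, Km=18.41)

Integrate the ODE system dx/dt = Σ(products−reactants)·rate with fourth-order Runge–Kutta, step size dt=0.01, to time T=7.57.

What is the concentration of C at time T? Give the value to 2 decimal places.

RK4 with dt=0.01: 757 steps to T=7.57. Trajectory (selected grid times):
t=0.00: A=46.08 Z=22.10 D=10.04 R=38.20 C=24.34
t=0.84: A=46.08 Z=22.10 D=10.04 R=37.01 C=26.00
t=1.68: A=46.08 Z=22.10 D=10.04 R=35.83 C=27.64
t=2.52: A=46.08 Z=22.10 D=10.04 R=34.66 C=29.28
t=3.36: A=46.08 Z=22.10 D=10.04 R=33.50 C=30.91
t=4.21: A=46.08 Z=22.10 D=10.04 R=32.33 C=32.55
t=5.05: A=46.08 Z=22.10 D=10.04 R=31.19 C=34.16
t=5.89: A=46.08 Z=22.10 D=10.04 R=30.05 C=35.77
t=6.73: A=46.08 Z=22.10 D=10.04 R=28.93 C=37.36
t=7.57: A=46.08 Z=22.10 D=10.04 R=27.82 C=38.94
Read off C at T=7.57: 38.94

C at T = 38.94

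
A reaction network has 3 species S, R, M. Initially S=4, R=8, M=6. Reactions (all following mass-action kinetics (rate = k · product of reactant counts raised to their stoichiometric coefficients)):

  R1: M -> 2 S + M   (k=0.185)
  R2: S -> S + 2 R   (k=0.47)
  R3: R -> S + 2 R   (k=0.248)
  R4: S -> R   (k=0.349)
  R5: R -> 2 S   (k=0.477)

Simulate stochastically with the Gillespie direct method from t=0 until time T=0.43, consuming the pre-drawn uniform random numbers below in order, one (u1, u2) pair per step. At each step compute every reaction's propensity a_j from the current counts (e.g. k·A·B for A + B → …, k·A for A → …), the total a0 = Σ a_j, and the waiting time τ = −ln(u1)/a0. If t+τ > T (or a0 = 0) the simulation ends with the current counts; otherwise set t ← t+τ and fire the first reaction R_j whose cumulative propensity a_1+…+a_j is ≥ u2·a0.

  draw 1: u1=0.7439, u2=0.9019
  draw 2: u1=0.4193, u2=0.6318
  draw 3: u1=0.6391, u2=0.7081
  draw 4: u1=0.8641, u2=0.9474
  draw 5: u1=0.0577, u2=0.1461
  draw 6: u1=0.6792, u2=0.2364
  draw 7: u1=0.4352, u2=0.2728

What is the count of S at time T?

t=0.000: S=4 R=8 M=6
Draw 1: a1=1.110, a2=1.880, a3=1.984, a4=1.396, a5=3.816, a0=10.186; τ=−ln(0.7439)/10.186=0.029 → t=0.029; u2·a0=0.9019·10.186=9.187; a1+…+a4=6.370 < 9.187 ≤ a1+…+a5=10.186 → R5 fires; S=6 R=7 M=6
Draw 2: a1=1.110, a2=2.820, a3=1.736, a4=2.094, a5=3.339, a0=11.099; τ=−ln(0.4193)/11.099=0.078 → t=0.107; u2·a0=0.6318·11.099=7.012; a1+…+a3=5.666 < 7.012 ≤ a1+…+a4=7.760 → R4 fires; S=5 R=8 M=6
Draw 3: a1=1.110, a2=2.350, a3=1.984, a4=1.745, a5=3.816, a0=11.005; τ=−ln(0.6391)/11.005=0.041 → t=0.148; u2·a0=0.7081·11.005=7.793; a1+…+a4=7.189 < 7.793 ≤ a1+…+a5=11.005 → R5 fires; S=7 R=7 M=6
Draw 4: a1=1.110, a2=3.290, a3=1.736, a4=2.443, a5=3.339, a0=11.918; τ=−ln(0.8641)/11.918=0.012 → t=0.160; u2·a0=0.9474·11.918=11.291; a1+…+a4=8.579 < 11.291 ≤ a1+…+a5=11.918 → R5 fires; S=9 R=6 M=6
Draw 5: a1=1.110, a2=4.230, a3=1.488, a4=3.141, a5=2.862, a0=12.831; τ=−ln(0.0577)/12.831=0.222 → t=0.383; u2·a0=0.1461·12.831=1.875; a1=1.110 < 1.875 ≤ a1+a2=5.340 → R2 fires; S=9 R=8 M=6
Draw 6: a1=1.110, a2=4.230, a3=1.984, a4=3.141, a5=3.816, a0=14.281; τ=−ln(0.6792)/14.281=0.027 → t=0.410; u2·a0=0.2364·14.281=3.376; a1=1.110 < 3.376 ≤ a1+a2=5.340 → R2 fires; S=9 R=10 M=6
Draw 7: a1=1.110, a2=4.230, a3=2.480, a4=3.141, a5=4.770, a0=15.731; τ=−ln(0.4352)/15.731=0.053 → t=0.463 > T=0.43: stop.
Read off S at T=0.43: 9

S at T = 9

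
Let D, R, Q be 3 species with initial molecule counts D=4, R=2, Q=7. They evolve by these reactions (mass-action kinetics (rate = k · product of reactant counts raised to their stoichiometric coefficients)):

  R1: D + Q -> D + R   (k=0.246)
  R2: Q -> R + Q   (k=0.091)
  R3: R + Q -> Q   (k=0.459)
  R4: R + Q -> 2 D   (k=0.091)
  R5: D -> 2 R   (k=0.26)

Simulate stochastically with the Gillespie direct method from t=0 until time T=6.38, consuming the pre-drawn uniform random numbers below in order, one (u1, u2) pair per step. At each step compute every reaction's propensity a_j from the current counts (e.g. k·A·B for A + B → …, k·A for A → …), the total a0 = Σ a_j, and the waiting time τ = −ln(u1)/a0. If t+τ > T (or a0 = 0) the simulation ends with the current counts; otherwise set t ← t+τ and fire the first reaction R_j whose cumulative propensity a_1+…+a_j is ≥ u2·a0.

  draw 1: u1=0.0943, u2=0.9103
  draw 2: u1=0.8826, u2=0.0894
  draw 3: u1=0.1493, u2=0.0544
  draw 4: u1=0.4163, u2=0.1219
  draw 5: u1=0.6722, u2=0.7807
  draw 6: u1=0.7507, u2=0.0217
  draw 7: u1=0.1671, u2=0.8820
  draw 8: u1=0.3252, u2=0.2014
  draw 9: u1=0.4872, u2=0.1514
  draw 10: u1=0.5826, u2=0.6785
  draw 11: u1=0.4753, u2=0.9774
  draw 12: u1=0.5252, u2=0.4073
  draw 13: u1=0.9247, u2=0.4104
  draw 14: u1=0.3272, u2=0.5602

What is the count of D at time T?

t=0.000: D=4 R=2 Q=7
Draw 1: a1=6.888, a2=0.637, a3=6.426, a4=1.274, a5=1.040, a0=16.265; τ=−ln(0.0943)/16.265=0.145 → t=0.145; u2·a0=0.9103·16.265=14.806; a1+…+a3=13.951 < 14.806 ≤ a1+…+a4=15.225 → R4 fires; D=6 R=1 Q=6
Draw 2: a1=8.856, a2=0.546, a3=2.754, a4=0.546, a5=1.560, a0=14.262; τ=−ln(0.8826)/14.262=0.009 → t=0.154; u2·a0=0.0894·14.262=1.275 ≤ a1=8.856 → R1 fires; D=6 R=2 Q=5
Draw 3: a1=7.380, a2=0.455, a3=4.590, a4=0.910, a5=1.560, a0=14.895; τ=−ln(0.1493)/14.895=0.128 → t=0.282; u2·a0=0.0544·14.895=0.810 ≤ a1=7.380 → R1 fires; D=6 R=3 Q=4
Draw 4: a1=5.904, a2=0.364, a3=5.508, a4=1.092, a5=1.560, a0=14.428; τ=−ln(0.4163)/14.428=0.061 → t=0.342; u2·a0=0.1219·14.428=1.759 ≤ a1=5.904 → R1 fires; D=6 R=4 Q=3
Draw 5: a1=4.428, a2=0.273, a3=5.508, a4=1.092, a5=1.560, a0=12.861; τ=−ln(0.6722)/12.861=0.031 → t=0.373; u2·a0=0.7807·12.861=10.041; a1+a2=4.701 < 10.041 ≤ a1+…+a3=10.209 → R3 fires; D=6 R=3 Q=3
Draw 6: a1=4.428, a2=0.273, a3=4.131, a4=0.819, a5=1.560, a0=11.211; τ=−ln(0.7507)/11.211=0.026 → t=0.399; u2·a0=0.0217·11.211=0.243 ≤ a1=4.428 → R1 fires; D=6 R=4 Q=2
Draw 7: a1=2.952, a2=0.182, a3=3.672, a4=0.728, a5=1.560, a0=9.094; τ=−ln(0.1671)/9.094=0.197 → t=0.596; u2·a0=0.8820·9.094=8.021; a1+…+a4=7.534 < 8.021 ≤ a1+…+a5=9.094 → R5 fires; D=5 R=6 Q=2
Draw 8: a1=2.460, a2=0.182, a3=5.508, a4=1.092, a5=1.300, a0=10.542; τ=−ln(0.3252)/10.542=0.107 → t=0.702; u2·a0=0.2014·10.542=2.123 ≤ a1=2.460 → R1 fires; D=5 R=7 Q=1
Draw 9: a1=1.230, a2=0.091, a3=3.213, a4=0.637, a5=1.300, a0=6.471; τ=−ln(0.4872)/6.471=0.111 → t=0.813; u2·a0=0.1514·6.471=0.980 ≤ a1=1.230 → R1 fires; D=5 R=8 Q=0
Draw 10: a1=0.000, a2=0.000, a3=0.000, a4=0.000, a5=1.300, a0=1.300; τ=−ln(0.5826)/1.300=0.416 → t=1.229; u2·a0=0.6785·1.300=0.882; a1+…+a4=0.000 < 0.882 ≤ a1+…+a5=1.300 → R5 fires; D=4 R=10 Q=0
Draw 11: a1=0.000, a2=0.000, a3=0.000, a4=0.000, a5=1.040, a0=1.040; τ=−ln(0.4753)/1.040=0.715 → t=1.944; u2·a0=0.9774·1.040=1.016; a1+…+a4=0.000 < 1.016 ≤ a1+…+a5=1.040 → R5 fires; D=3 R=12 Q=0
Draw 12: a1=0.000, a2=0.000, a3=0.000, a4=0.000, a5=0.780, a0=0.780; τ=−ln(0.5252)/0.780=0.826 → t=2.770; u2·a0=0.4073·0.780=0.318; a1+…+a4=0.000 < 0.318 ≤ a1+…+a5=0.780 → R5 fires; D=2 R=14 Q=0
Draw 13: a1=0.000, a2=0.000, a3=0.000, a4=0.000, a5=0.520, a0=0.520; τ=−ln(0.9247)/0.520=0.151 → t=2.920; u2·a0=0.4104·0.520=0.213; a1+…+a4=0.000 < 0.213 ≤ a1+…+a5=0.520 → R5 fires; D=1 R=16 Q=0
Draw 14: a1=0.000, a2=0.000, a3=0.000, a4=0.000, a5=0.260, a0=0.260; τ=−ln(0.3272)/0.260=4.297 → t=7.217 > T=6.38: stop.
Read off D at T=6.38: 1

D at T = 1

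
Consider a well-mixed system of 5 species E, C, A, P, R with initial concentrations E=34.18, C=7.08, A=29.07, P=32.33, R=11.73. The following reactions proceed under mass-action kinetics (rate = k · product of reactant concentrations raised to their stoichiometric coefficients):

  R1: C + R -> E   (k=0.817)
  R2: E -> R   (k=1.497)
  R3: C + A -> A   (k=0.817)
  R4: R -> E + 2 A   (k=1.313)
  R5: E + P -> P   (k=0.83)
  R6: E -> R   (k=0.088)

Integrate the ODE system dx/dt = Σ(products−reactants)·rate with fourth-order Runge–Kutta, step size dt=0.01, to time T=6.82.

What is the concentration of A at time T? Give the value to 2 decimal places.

A at T = 54.09

RK4 with dt=0.01: 682 steps to T=6.82. Trajectory (selected grid times):
t=0.00: E=34.18 C=7.08 A=29.07 P=32.33 R=11.73
t=0.76: E=0.22 C=0.00 A=44.30 P=32.33 R=4.61
t=1.52: E=0.09 C=0.00 A=50.26 P=32.33 R=1.80
t=2.27: E=0.03 C=0.00 A=52.58 P=32.33 R=0.71
t=3.03: E=0.01 C=0.00 A=53.50 P=32.33 R=0.28
t=3.79: E=0.01 C=0.00 A=53.86 P=32.33 R=0.11
t=4.55: E=0.00 C=0.00 A=54.00 P=32.33 R=0.04
t=5.30: E=0.00 C=0.00 A=54.06 P=32.33 R=0.02
t=6.06: E=0.00 C=0.00 A=54.08 P=32.33 R=0.01
t=6.82: E=0.00 C=0.00 A=54.09 P=32.33 R=0.00
Read off A at T=6.82: 54.09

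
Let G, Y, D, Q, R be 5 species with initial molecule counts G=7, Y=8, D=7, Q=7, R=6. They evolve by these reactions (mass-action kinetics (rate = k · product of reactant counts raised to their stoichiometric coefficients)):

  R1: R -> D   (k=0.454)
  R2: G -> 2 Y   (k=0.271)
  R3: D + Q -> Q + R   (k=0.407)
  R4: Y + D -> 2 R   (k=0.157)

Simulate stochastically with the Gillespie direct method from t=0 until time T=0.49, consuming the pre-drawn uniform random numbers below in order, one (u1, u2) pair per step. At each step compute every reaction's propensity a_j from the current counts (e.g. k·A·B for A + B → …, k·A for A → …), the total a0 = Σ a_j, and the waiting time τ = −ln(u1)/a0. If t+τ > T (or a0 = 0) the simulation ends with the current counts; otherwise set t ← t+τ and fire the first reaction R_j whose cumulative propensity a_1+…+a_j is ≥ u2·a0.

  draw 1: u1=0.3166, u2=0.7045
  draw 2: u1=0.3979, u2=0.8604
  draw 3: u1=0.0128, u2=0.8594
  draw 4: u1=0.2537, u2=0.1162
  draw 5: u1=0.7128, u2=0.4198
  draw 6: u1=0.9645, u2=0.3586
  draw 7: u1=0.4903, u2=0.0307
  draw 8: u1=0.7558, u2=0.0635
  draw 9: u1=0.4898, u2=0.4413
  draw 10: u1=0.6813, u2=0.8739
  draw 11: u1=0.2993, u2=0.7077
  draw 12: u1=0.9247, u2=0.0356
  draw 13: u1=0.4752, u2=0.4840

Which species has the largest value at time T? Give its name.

Dominant species at T: R

t=0.000: G=7 Y=8 D=7 Q=7 R=6
Draw 1: a1=2.724, a2=1.897, a3=19.943, a4=8.792, a0=33.356; τ=−ln(0.3166)/33.356=0.034 → t=0.034; u2·a0=0.7045·33.356=23.499; a1+a2=4.621 < 23.499 ≤ a1+…+a3=24.564 → R3 fires; G=7 Y=8 D=6 Q=7 R=7
Draw 2: a1=3.178, a2=1.897, a3=17.094, a4=7.536, a0=29.705; τ=−ln(0.3979)/29.705=0.031 → t=0.066; u2·a0=0.8604·29.705=25.558; a1+…+a3=22.169 < 25.558 ≤ a1+…+a4=29.705 → R4 fires; G=7 Y=7 D=5 Q=7 R=9
Draw 3: a1=4.086, a2=1.897, a3=14.245, a4=5.495, a0=25.723; τ=−ln(0.0128)/25.723=0.169 → t=0.235; u2·a0=0.8594·25.723=22.106; a1+…+a3=20.228 < 22.106 ≤ a1+…+a4=25.723 → R4 fires; G=7 Y=6 D=4 Q=7 R=11
Draw 4: a1=4.994, a2=1.897, a3=11.396, a4=3.768, a0=22.055; τ=−ln(0.2537)/22.055=0.062 → t=0.297; u2·a0=0.1162·22.055=2.563 ≤ a1=4.994 → R1 fires; G=7 Y=6 D=5 Q=7 R=10
Draw 5: a1=4.540, a2=1.897, a3=14.245, a4=4.710, a0=25.392; τ=−ln(0.7128)/25.392=0.013 → t=0.310; u2·a0=0.4198·25.392=10.660; a1+a2=6.437 < 10.660 ≤ a1+…+a3=20.682 → R3 fires; G=7 Y=6 D=4 Q=7 R=11
Draw 6: a1=4.994, a2=1.897, a3=11.396, a4=3.768, a0=22.055; τ=−ln(0.9645)/22.055=0.002 → t=0.312; u2·a0=0.3586·22.055=7.909; a1+a2=6.891 < 7.909 ≤ a1+…+a3=18.287 → R3 fires; G=7 Y=6 D=3 Q=7 R=12
Draw 7: a1=5.448, a2=1.897, a3=8.547, a4=2.826, a0=18.718; τ=−ln(0.4903)/18.718=0.038 → t=0.350; u2·a0=0.0307·18.718=0.575 ≤ a1=5.448 → R1 fires; G=7 Y=6 D=4 Q=7 R=11
Draw 8: a1=4.994, a2=1.897, a3=11.396, a4=3.768, a0=22.055; τ=−ln(0.7558)/22.055=0.013 → t=0.363; u2·a0=0.0635·22.055=1.400 ≤ a1=4.994 → R1 fires; G=7 Y=6 D=5 Q=7 R=10
Draw 9: a1=4.540, a2=1.897, a3=14.245, a4=4.710, a0=25.392; τ=−ln(0.4898)/25.392=0.028 → t=0.391; u2·a0=0.4413·25.392=11.205; a1+a2=6.437 < 11.205 ≤ a1+…+a3=20.682 → R3 fires; G=7 Y=6 D=4 Q=7 R=11
Draw 10: a1=4.994, a2=1.897, a3=11.396, a4=3.768, a0=22.055; τ=−ln(0.6813)/22.055=0.017 → t=0.408; u2·a0=0.8739·22.055=19.274; a1+…+a3=18.287 < 19.274 ≤ a1+…+a4=22.055 → R4 fires; G=7 Y=5 D=3 Q=7 R=13
Draw 11: a1=5.902, a2=1.897, a3=8.547, a4=2.355, a0=18.701; τ=−ln(0.2993)/18.701=0.065 → t=0.473; u2·a0=0.7077·18.701=13.235; a1+a2=7.799 < 13.235 ≤ a1+…+a3=16.346 → R3 fires; G=7 Y=5 D=2 Q=7 R=14
Draw 12: a1=6.356, a2=1.897, a3=5.698, a4=1.570, a0=15.521; τ=−ln(0.9247)/15.521=0.005 → t=0.478; u2·a0=0.0356·15.521=0.553 ≤ a1=6.356 → R1 fires; G=7 Y=5 D=3 Q=7 R=13
Draw 13: a1=5.902, a2=1.897, a3=8.547, a4=2.355, a0=18.701; τ=−ln(0.4752)/18.701=0.040 → t=0.518 > T=0.49: stop.
At T=0.49: G=7 Y=5 D=3 Q=7 R=13; the largest is R.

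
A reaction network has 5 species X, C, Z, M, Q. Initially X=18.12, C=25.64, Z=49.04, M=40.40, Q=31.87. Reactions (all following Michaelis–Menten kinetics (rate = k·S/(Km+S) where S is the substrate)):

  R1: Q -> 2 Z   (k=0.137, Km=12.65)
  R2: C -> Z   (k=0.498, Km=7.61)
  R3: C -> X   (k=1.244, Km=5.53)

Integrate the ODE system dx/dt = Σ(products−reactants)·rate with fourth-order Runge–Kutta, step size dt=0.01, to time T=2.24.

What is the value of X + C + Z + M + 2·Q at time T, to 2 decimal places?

Check how each reaction changes W = X + C + Z + M + 2·Q (weight of products minus weight of reactants):
R1: Q -> 2 Z: (1·2) − (2·1) = 2 − 2 = 0
R2: C -> Z: (1·1) − (1·1) = 1 − 1 = 0
R3: C -> X: (1·1) − (1·1) = 1 − 1 = 0
Every reaction leaves W unchanged, so W is conserved and no simulation is needed: W(T) = W(0) = 18.12 + 25.64 + 49.04 + 40.40 + 2·31.87 = 196.94

Value at T = 196.94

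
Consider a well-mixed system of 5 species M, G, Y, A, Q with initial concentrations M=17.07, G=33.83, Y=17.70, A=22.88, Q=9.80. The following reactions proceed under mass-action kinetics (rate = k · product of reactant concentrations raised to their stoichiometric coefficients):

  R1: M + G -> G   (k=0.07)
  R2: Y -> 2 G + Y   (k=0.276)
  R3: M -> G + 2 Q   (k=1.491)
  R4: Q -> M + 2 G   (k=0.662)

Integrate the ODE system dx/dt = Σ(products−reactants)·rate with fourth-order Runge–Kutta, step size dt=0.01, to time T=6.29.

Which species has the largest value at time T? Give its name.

RK4 with dt=0.01: 629 steps to T=6.29. Trajectory (selected grid times):
t=0.00: M=17.07 G=33.83 Y=17.70 A=22.88 Q=9.80
t=0.70: M=2.53 G=62.34 Y=17.70 A=22.88 Q=16.70
t=1.40: M=1.32 G=85.06 Y=17.70 A=22.88 Q=13.42
t=2.10: M=0.83 G=103.89 Y=17.70 A=22.88 Q=10.16
t=2.80: M=0.54 G=119.56 Y=17.70 A=22.88 Q=7.50
t=3.49: M=0.35 G=132.63 Y=17.70 A=22.88 Q=5.46
t=4.19: M=0.24 G=144.08 Y=17.70 A=22.88 Q=3.91
t=4.89: M=0.16 G=154.20 Y=17.70 A=22.88 Q=2.78
t=5.59: M=0.11 G=163.35 Y=17.70 A=22.88 Q=1.96
t=6.29: M=0.07 G=171.81 Y=17.70 A=22.88 Q=1.38
At T=6.29: M=0.07 G=171.81 Y=17.70 A=22.88 Q=1.38; the largest is G.

Dominant species at T: G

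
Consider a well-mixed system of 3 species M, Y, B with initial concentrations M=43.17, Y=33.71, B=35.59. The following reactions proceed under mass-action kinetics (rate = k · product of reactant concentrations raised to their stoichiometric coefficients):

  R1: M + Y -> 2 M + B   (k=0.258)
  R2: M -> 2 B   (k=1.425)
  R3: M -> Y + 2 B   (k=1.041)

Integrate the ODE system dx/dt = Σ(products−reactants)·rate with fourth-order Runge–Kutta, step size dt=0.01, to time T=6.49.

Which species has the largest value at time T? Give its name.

Dominant species at T: B

RK4 with dt=0.01: 649 steps to T=6.49. Trajectory (selected grid times):
t=0.00: M=43.17 Y=33.71 B=35.59
t=0.72: M=27.36 Y=4.04 B=255.88
t=1.44: M=9.81 Y=4.04 B=329.48
t=2.16: M=3.52 Y=4.03 B=355.86
t=2.88: M=1.26 Y=4.03 B=365.32
t=3.61: M=0.45 Y=4.03 B=368.73
t=4.33: M=0.16 Y=4.03 B=369.93
t=5.05: M=0.06 Y=4.03 B=370.36
t=5.77: M=0.02 Y=4.03 B=370.51
t=6.49: M=0.01 Y=4.03 B=370.57
At T=6.49: M=0.01 Y=4.03 B=370.57; the largest is B.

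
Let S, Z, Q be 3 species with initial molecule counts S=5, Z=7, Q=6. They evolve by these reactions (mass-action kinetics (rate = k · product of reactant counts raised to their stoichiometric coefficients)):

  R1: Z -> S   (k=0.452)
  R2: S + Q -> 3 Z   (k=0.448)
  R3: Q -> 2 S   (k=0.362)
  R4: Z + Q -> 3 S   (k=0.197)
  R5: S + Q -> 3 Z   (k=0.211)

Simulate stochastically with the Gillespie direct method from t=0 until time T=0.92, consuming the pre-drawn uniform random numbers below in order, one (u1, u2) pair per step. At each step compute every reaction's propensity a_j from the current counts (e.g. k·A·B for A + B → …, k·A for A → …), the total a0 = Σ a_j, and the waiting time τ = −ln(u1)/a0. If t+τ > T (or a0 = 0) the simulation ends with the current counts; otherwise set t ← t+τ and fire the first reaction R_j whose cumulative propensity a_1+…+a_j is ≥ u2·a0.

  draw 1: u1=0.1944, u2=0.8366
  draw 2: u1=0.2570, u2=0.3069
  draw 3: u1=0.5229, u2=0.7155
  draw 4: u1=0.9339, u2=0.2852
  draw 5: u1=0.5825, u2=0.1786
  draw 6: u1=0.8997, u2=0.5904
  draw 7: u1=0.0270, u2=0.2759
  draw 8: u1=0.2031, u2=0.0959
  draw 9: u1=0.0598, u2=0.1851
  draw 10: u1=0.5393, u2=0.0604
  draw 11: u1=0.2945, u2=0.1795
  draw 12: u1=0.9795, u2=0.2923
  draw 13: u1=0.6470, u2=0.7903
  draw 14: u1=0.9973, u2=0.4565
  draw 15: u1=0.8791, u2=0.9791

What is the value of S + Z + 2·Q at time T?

Check how each reaction changes W = S + Z + 2·Q (weight of products minus weight of reactants):
R1: Z -> S: (1·1) − (1·1) = 1 − 1 = 0
R2: S + Q -> 3 Z: (1·3) − (1·1 + 2·1) = 3 − 3 = 0
R3: Q -> 2 S: (1·2) − (2·1) = 2 − 2 = 0
R4: Z + Q -> 3 S: (1·3) − (1·1 + 2·1) = 3 − 3 = 0
R5: S + Q -> 3 Z: (1·3) − (1·1 + 2·1) = 3 − 3 = 0
Every reaction leaves W unchanged, so W is conserved and no simulation is needed: W(T) = W(0) = 5 + 7 + 2·6 = 24

Value at T = 24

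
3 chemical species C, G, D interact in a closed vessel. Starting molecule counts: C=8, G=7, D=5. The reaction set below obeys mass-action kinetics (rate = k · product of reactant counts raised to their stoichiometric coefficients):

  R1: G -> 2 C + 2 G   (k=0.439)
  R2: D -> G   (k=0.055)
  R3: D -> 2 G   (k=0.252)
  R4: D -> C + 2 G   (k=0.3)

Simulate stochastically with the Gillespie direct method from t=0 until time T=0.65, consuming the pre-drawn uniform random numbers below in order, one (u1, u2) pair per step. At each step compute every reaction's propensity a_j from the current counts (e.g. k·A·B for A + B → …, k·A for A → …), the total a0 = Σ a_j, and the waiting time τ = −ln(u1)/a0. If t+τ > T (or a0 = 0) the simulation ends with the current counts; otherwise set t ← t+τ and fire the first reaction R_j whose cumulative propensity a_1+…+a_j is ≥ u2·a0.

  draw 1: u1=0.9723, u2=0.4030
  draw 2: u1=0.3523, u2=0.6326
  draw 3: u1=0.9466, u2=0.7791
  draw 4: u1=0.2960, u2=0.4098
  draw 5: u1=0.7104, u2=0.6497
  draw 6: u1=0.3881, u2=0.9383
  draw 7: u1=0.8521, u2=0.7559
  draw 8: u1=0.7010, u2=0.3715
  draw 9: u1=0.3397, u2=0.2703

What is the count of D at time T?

t=0.000: C=8 G=7 D=5
Draw 1: a1=3.073, a2=0.275, a3=1.260, a4=1.500, a0=6.108; τ=−ln(0.9723)/6.108=0.005 → t=0.005; u2·a0=0.4030·6.108=2.462 ≤ a1=3.073 → R1 fires; C=10 G=8 D=5
Draw 2: a1=3.512, a2=0.275, a3=1.260, a4=1.500, a0=6.547; τ=−ln(0.3523)/6.547=0.159 → t=0.164; u2·a0=0.6326·6.547=4.142; a1+a2=3.787 < 4.142 ≤ a1+…+a3=5.047 → R3 fires; C=10 G=10 D=4
Draw 3: a1=4.390, a2=0.220, a3=1.008, a4=1.200, a0=6.818; τ=−ln(0.9466)/6.818=0.008 → t=0.172; u2·a0=0.7791·6.818=5.312; a1+a2=4.610 < 5.312 ≤ a1+…+a3=5.618 → R3 fires; C=10 G=12 D=3
Draw 4: a1=5.268, a2=0.165, a3=0.756, a4=0.900, a0=7.089; τ=−ln(0.2960)/7.089=0.172 → t=0.344; u2·a0=0.4098·7.089=2.905 ≤ a1=5.268 → R1 fires; C=12 G=13 D=3
Draw 5: a1=5.707, a2=0.165, a3=0.756, a4=0.900, a0=7.528; τ=−ln(0.7104)/7.528=0.045 → t=0.389; u2·a0=0.6497·7.528=4.891 ≤ a1=5.707 → R1 fires; C=14 G=14 D=3
Draw 6: a1=6.146, a2=0.165, a3=0.756, a4=0.900, a0=7.967; τ=−ln(0.3881)/7.967=0.119 → t=0.508; u2·a0=0.9383·7.967=7.475; a1+…+a3=7.067 < 7.475 ≤ a1+…+a4=7.967 → R4 fires; C=15 G=16 D=2
Draw 7: a1=7.024, a2=0.110, a3=0.504, a4=0.600, a0=8.238; τ=−ln(0.8521)/8.238=0.019 → t=0.527; u2·a0=0.7559·8.238=6.227 ≤ a1=7.024 → R1 fires; C=17 G=17 D=2
Draw 8: a1=7.463, a2=0.110, a3=0.504, a4=0.600, a0=8.677; τ=−ln(0.7010)/8.677=0.041 → t=0.568; u2·a0=0.3715·8.677=3.224 ≤ a1=7.463 → R1 fires; C=19 G=18 D=2
Draw 9: a1=7.902, a2=0.110, a3=0.504, a4=0.600, a0=9.116; τ=−ln(0.3397)/9.116=0.118 → t=0.687 > T=0.65: stop.
Read off D at T=0.65: 2

D at T = 2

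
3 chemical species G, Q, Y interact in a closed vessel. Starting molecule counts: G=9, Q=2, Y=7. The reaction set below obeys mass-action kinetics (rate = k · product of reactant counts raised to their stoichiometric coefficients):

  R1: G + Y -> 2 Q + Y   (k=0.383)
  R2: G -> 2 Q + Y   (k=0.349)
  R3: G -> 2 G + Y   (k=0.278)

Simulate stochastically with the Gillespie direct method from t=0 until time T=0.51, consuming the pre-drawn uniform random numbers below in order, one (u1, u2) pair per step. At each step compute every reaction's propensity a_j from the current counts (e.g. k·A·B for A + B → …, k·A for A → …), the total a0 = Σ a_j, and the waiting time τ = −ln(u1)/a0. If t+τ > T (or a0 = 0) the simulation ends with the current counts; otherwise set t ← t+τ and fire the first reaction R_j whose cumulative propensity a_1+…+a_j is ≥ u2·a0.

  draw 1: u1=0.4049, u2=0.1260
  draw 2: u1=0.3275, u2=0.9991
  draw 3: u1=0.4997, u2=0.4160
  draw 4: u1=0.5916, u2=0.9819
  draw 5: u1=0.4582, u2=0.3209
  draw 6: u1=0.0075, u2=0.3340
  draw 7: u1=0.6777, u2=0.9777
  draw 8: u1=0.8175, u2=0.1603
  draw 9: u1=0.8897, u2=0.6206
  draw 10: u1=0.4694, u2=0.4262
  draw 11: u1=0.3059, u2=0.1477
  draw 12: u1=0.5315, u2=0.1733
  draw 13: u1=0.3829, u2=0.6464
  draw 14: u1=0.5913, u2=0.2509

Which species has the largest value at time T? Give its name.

t=0.000: G=9 Q=2 Y=7
Draw 1: a1=24.129, a2=3.141, a3=2.502, a0=29.772; τ=−ln(0.4049)/29.772=0.030 → t=0.030; u2·a0=0.1260·29.772=3.751 ≤ a1=24.129 → R1 fires; G=8 Q=4 Y=7
Draw 2: a1=21.448, a2=2.792, a3=2.224, a0=26.464; τ=−ln(0.3275)/26.464=0.042 → t=0.073; u2·a0=0.9991·26.464=26.440; a1+a2=24.240 < 26.440 ≤ a1+…+a3=26.464 → R3 fires; G=9 Q=4 Y=8
Draw 3: a1=27.576, a2=3.141, a3=2.502, a0=33.219; τ=−ln(0.4997)/33.219=0.021 → t=0.093; u2·a0=0.4160·33.219=13.819 ≤ a1=27.576 → R1 fires; G=8 Q=6 Y=8
Draw 4: a1=24.512, a2=2.792, a3=2.224, a0=29.528; τ=−ln(0.5916)/29.528=0.018 → t=0.111; u2·a0=0.9819·29.528=28.994; a1+a2=27.304 < 28.994 ≤ a1+…+a3=29.528 → R3 fires; G=9 Q=6 Y=9
Draw 5: a1=31.023, a2=3.141, a3=2.502, a0=36.666; τ=−ln(0.4582)/36.666=0.021 → t=0.132; u2·a0=0.3209·36.666=11.766 ≤ a1=31.023 → R1 fires; G=8 Q=8 Y=9
Draw 6: a1=27.576, a2=2.792, a3=2.224, a0=32.592; τ=−ln(0.0075)/32.592=0.150 → t=0.283; u2·a0=0.3340·32.592=10.886 ≤ a1=27.576 → R1 fires; G=7 Q=10 Y=9
Draw 7: a1=24.129, a2=2.443, a3=1.946, a0=28.518; τ=−ln(0.6777)/28.518=0.014 → t=0.296; u2·a0=0.9777·28.518=27.882; a1+a2=26.572 < 27.882 ≤ a1+…+a3=28.518 → R3 fires; G=8 Q=10 Y=10
Draw 8: a1=30.640, a2=2.792, a3=2.224, a0=35.656; τ=−ln(0.8175)/35.656=0.006 → t=0.302; u2·a0=0.1603·35.656=5.716 ≤ a1=30.640 → R1 fires; G=7 Q=12 Y=10
Draw 9: a1=26.810, a2=2.443, a3=1.946, a0=31.199; τ=−ln(0.8897)/31.199=0.004 → t=0.306; u2·a0=0.6206·31.199=19.362 ≤ a1=26.810 → R1 fires; G=6 Q=14 Y=10
Draw 10: a1=22.980, a2=2.094, a3=1.668, a0=26.742; τ=−ln(0.4694)/26.742=0.028 → t=0.334; u2·a0=0.4262·26.742=11.397 ≤ a1=22.980 → R1 fires; G=5 Q=16 Y=10
Draw 11: a1=19.150, a2=1.745, a3=1.390, a0=22.285; τ=−ln(0.3059)/22.285=0.053 → t=0.387; u2·a0=0.1477·22.285=3.291 ≤ a1=19.150 → R1 fires; G=4 Q=18 Y=10
Draw 12: a1=15.320, a2=1.396, a3=1.112, a0=17.828; τ=−ln(0.5315)/17.828=0.035 → t=0.423; u2·a0=0.1733·17.828=3.090 ≤ a1=15.320 → R1 fires; G=3 Q=20 Y=10
Draw 13: a1=11.490, a2=1.047, a3=0.834, a0=13.371; τ=−ln(0.3829)/13.371=0.072 → t=0.494; u2·a0=0.6464·13.371=8.643 ≤ a1=11.490 → R1 fires; G=2 Q=22 Y=10
Draw 14: a1=7.660, a2=0.698, a3=0.556, a0=8.914; τ=−ln(0.5913)/8.914=0.059 → t=0.553 > T=0.51: stop.
At T=0.51: G=2 Q=22 Y=10; the largest is Q.

Dominant species at T: Q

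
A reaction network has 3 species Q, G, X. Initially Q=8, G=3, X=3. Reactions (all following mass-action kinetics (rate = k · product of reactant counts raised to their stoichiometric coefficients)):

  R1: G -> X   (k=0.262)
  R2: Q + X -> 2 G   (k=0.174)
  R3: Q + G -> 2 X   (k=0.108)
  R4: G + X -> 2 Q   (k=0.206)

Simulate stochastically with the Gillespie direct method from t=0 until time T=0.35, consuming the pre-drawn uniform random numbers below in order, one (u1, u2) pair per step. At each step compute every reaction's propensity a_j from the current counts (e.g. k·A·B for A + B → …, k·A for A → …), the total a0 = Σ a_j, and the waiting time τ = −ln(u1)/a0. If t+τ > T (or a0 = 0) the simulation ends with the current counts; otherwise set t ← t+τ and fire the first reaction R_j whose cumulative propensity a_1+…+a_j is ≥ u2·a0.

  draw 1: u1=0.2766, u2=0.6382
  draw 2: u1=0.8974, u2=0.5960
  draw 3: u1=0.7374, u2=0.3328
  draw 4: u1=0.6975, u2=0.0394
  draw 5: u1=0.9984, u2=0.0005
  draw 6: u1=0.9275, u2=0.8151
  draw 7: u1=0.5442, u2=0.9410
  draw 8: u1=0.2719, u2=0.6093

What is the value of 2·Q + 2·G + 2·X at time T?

Check how each reaction changes W = 2·Q + 2·G + 2·X (weight of products minus weight of reactants):
R1: G -> X: (2·1) − (2·1) = 2 − 2 = 0
R2: Q + X -> 2 G: (2·2) − (2·1 + 2·1) = 4 − 4 = 0
R3: Q + G -> 2 X: (2·2) − (2·1 + 2·1) = 4 − 4 = 0
R4: G + X -> 2 Q: (2·2) − (2·1 + 2·1) = 4 − 4 = 0
Every reaction leaves W unchanged, so W is conserved and no simulation is needed: W(T) = W(0) = 2·8 + 2·3 + 2·3 = 28

Value at T = 28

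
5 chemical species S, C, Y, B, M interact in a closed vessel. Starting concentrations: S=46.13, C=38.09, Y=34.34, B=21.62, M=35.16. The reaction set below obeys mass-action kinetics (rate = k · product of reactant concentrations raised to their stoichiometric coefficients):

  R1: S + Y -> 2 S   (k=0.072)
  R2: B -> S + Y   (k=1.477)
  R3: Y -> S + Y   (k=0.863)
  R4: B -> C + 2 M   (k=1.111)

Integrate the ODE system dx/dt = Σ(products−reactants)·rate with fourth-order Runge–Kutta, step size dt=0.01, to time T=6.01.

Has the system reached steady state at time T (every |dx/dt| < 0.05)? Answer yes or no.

Steady state at T: yes

RK4 with dt=0.01: 601 steps to T=6.01. Trajectory (selected grid times):
t=0.00: S=46.13 C=38.09 Y=34.34 B=21.62 M=35.16
t=0.67: S=106.17 C=45.73 Y=1.71 B=3.82 M=50.44
t=1.34: S=111.64 C=47.08 Y=0.19 B=0.67 M=53.14
t=2.00: S=112.48 C=47.32 Y=0.03 B=0.12 M=53.62
t=2.67: S=112.63 C=47.36 Y=0.01 B=0.02 M=53.70
t=3.34: S=112.65 C=47.37 Y=0.00 B=0.00 M=53.72
t=4.01: S=112.66 C=47.37 Y=0.00 B=0.00 M=53.72
t=4.67: S=112.66 C=47.37 Y=0.00 B=0.00 M=53.72
t=5.34: S=112.66 C=47.37 Y=0.00 B=0.00 M=53.72
t=6.01: S=112.66 C=47.37 Y=0.00 B=0.00 M=53.72
Rates at T: R1=0.0000, R2=0.0000, R3=0.0000, R4=0.0000
dx/dt at T (Σ net stoichiometry × rate): S=+0.0000, C=+0.0000, Y=-0.0000, B=-0.0000, M=+0.0000
Largest |dx/dt| is |+0.0000| (S) < 0.05 → steady.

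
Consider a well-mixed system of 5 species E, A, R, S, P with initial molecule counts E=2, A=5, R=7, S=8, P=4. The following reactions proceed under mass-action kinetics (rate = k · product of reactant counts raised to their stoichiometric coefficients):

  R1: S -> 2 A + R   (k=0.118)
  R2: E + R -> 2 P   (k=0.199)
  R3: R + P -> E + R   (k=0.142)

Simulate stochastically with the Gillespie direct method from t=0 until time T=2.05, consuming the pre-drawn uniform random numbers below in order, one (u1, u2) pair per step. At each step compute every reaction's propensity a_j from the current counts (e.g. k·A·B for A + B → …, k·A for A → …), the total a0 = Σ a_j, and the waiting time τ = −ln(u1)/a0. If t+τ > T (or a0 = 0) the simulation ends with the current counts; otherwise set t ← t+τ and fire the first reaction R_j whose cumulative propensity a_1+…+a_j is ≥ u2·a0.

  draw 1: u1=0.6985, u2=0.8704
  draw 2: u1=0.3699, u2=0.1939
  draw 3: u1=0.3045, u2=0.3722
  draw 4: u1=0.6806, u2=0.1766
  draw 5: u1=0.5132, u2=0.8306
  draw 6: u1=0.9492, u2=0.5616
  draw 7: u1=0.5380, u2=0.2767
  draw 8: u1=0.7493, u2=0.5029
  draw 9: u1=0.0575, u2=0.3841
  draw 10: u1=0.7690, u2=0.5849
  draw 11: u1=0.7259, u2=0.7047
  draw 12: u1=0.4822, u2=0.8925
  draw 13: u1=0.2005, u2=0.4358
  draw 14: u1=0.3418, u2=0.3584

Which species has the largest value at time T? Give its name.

Dominant species at T: P

t=0.000: E=2 A=5 R=7 S=8 P=4
Draw 1: a1=0.944, a2=2.786, a3=3.976, a0=7.706; τ=−ln(0.6985)/7.706=0.047 → t=0.047; u2·a0=0.8704·7.706=6.707; a1+a2=3.730 < 6.707 ≤ a1+…+a3=7.706 → R3 fires; E=3 A=5 R=7 S=8 P=3
Draw 2: a1=0.944, a2=4.179, a3=2.982, a0=8.105; τ=−ln(0.3699)/8.105=0.123 → t=0.169; u2·a0=0.1939·8.105=1.572; a1=0.944 < 1.572 ≤ a1+a2=5.123 → R2 fires; E=2 A=5 R=6 S=8 P=5
Draw 3: a1=0.944, a2=2.388, a3=4.260, a0=7.592; τ=−ln(0.3045)/7.592=0.157 → t=0.326; u2·a0=0.3722·7.592=2.826; a1=0.944 < 2.826 ≤ a1+a2=3.332 → R2 fires; E=1 A=5 R=5 S=8 P=7
Draw 4: a1=0.944, a2=0.995, a3=4.970, a0=6.909; τ=−ln(0.6806)/6.909=0.056 → t=0.382; u2·a0=0.1766·6.909=1.220; a1=0.944 < 1.220 ≤ a1+a2=1.939 → R2 fires; E=0 A=5 R=4 S=8 P=9
Draw 5: a1=0.944, a2=0.000, a3=5.112, a0=6.056; τ=−ln(0.5132)/6.056=0.110 → t=0.492; u2·a0=0.8306·6.056=5.030; a1+a2=0.944 < 5.030 ≤ a1+…+a3=6.056 → R3 fires; E=1 A=5 R=4 S=8 P=8
Draw 6: a1=0.944, a2=0.796, a3=4.544, a0=6.284; τ=−ln(0.9492)/6.284=0.008 → t=0.500; u2·a0=0.5616·6.284=3.529; a1+a2=1.740 < 3.529 ≤ a1+…+a3=6.284 → R3 fires; E=2 A=5 R=4 S=8 P=7
Draw 7: a1=0.944, a2=1.592, a3=3.976, a0=6.512; τ=−ln(0.5380)/6.512=0.095 → t=0.595; u2·a0=0.2767·6.512=1.802; a1=0.944 < 1.802 ≤ a1+a2=2.536 → R2 fires; E=1 A=5 R=3 S=8 P=9
Draw 8: a1=0.944, a2=0.597, a3=3.834, a0=5.375; τ=−ln(0.7493)/5.375=0.054 → t=0.649; u2·a0=0.5029·5.375=2.703; a1+a2=1.541 < 2.703 ≤ a1+…+a3=5.375 → R3 fires; E=2 A=5 R=3 S=8 P=8
Draw 9: a1=0.944, a2=1.194, a3=3.408, a0=5.546; τ=−ln(0.0575)/5.546=0.515 → t=1.164; u2·a0=0.3841·5.546=2.130; a1=0.944 < 2.130 ≤ a1+a2=2.138 → R2 fires; E=1 A=5 R=2 S=8 P=10
Draw 10: a1=0.944, a2=0.398, a3=2.840, a0=4.182; τ=−ln(0.7690)/4.182=0.063 → t=1.227; u2·a0=0.5849·4.182=2.446; a1+a2=1.342 < 2.446 ≤ a1+…+a3=4.182 → R3 fires; E=2 A=5 R=2 S=8 P=9
Draw 11: a1=0.944, a2=0.796, a3=2.556, a0=4.296; τ=−ln(0.7259)/4.296=0.075 → t=1.301; u2·a0=0.7047·4.296=3.027; a1+a2=1.740 < 3.027 ≤ a1+…+a3=4.296 → R3 fires; E=3 A=5 R=2 S=8 P=8
Draw 12: a1=0.944, a2=1.194, a3=2.272, a0=4.410; τ=−ln(0.4822)/4.410=0.165 → t=1.467; u2·a0=0.8925·4.410=3.936; a1+a2=2.138 < 3.936 ≤ a1+…+a3=4.410 → R3 fires; E=4 A=5 R=2 S=8 P=7
Draw 13: a1=0.944, a2=1.592, a3=1.988, a0=4.524; τ=−ln(0.2005)/4.524=0.355 → t=1.822; u2·a0=0.4358·4.524=1.972; a1=0.944 < 1.972 ≤ a1+a2=2.536 → R2 fires; E=3 A=5 R=1 S=8 P=9
Draw 14: a1=0.944, a2=0.597, a3=1.278, a0=2.819; τ=−ln(0.3418)/2.819=0.381 → t=2.203 > T=2.05: stop.
At T=2.05: E=3 A=5 R=1 S=8 P=9; the largest is P.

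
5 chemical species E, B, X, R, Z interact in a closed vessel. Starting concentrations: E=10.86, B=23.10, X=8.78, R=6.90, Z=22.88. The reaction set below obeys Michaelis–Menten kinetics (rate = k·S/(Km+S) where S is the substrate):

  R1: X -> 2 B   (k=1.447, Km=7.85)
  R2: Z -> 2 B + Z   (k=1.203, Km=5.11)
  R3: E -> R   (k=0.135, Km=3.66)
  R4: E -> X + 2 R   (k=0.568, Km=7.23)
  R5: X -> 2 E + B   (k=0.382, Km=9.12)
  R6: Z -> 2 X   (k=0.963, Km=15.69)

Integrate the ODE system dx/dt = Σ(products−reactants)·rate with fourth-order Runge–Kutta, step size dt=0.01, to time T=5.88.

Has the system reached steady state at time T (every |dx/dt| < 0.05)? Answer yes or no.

Steady state at T: no

RK4 with dt=0.01: 588 steps to T=5.88. Trajectory (selected grid times):
t=0.00: E=10.86 B=23.10 X=8.78 R=6.90 Z=22.88
t=0.65: E=10.82 B=25.50 X=9.12 R=7.41 Z=22.51
t=1.31: E=10.78 B=27.96 X=9.44 R=7.92 Z=22.14
t=1.96: E=10.75 B=30.39 X=9.75 R=8.43 Z=21.77
t=2.61: E=10.72 B=32.83 X=10.04 R=8.94 Z=21.41
t=3.27: E=10.70 B=35.32 X=10.32 R=9.45 Z=21.04
t=3.92: E=10.68 B=37.78 X=10.59 R=9.96 Z=20.69
t=4.57: E=10.66 B=40.26 X=10.84 R=10.46 Z=20.33
t=5.23: E=10.65 B=42.77 X=11.09 R=10.98 Z=19.97
t=5.88: E=10.64 B=45.26 X=11.31 R=11.48 Z=19.63
Rates at T: R1=0.8543, R2=0.9545, R3=0.1004, R4=0.3381, R5=0.2115, R6=0.5352
dx/dt at T (Σ net stoichiometry × rate): E=-0.0156, B=+3.8290, X=+0.3427, R=+0.7767, Z=-0.5352
Largest |dx/dt| is |+3.8290| (B) ≥ 0.05 → not steady.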